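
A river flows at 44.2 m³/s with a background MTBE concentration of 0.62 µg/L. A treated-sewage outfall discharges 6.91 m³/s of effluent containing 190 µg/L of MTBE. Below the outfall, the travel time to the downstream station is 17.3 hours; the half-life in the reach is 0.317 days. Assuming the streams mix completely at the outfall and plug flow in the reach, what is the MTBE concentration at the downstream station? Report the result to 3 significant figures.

5.42 µg/L

Mixed concentration C = ΣQC/ΣQ = (44.20·0.6200 + 6.910·190.0) / 51.11 = 1340/51.11 = 26.22 µg/L.
Half-life 0.317 d → k = ln 2 / 0.317 = 2.187 d⁻¹.
Decay over the reach: 26.22·exp(−kt) = 26.22·0.2068 = 5.422 µg/L.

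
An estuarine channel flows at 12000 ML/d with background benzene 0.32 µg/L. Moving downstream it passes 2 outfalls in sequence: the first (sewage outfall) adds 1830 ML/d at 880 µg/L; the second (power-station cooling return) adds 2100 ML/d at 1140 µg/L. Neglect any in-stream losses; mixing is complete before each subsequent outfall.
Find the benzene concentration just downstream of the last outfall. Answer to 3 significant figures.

After outfall 1: Q = 12000 + 1830 = 13830 ML/d; C = (12000·0.3200 + 1830·880.0)/13830 = 116.7 µg/L.
After outfall 2: Q = 13830 + 2100 = 15930 ML/d; C = (13830·116.7 + 2100·1140)/15930 = 251.6 µg/L.

252 µg/L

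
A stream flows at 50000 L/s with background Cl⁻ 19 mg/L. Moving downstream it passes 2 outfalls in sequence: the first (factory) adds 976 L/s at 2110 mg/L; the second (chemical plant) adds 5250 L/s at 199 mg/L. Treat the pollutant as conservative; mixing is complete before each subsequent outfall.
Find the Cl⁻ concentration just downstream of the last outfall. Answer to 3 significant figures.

Below outfall 1: Q → 50980 L/s, C = (50000·19.00 + 976.0·2110)/50980 = 59.03 mg/L.
Below outfall 2: Q → 56230 L/s, C = (50980·59.03 + 5250·199.0)/56230 = 72.10 mg/L.

72.1 mg/L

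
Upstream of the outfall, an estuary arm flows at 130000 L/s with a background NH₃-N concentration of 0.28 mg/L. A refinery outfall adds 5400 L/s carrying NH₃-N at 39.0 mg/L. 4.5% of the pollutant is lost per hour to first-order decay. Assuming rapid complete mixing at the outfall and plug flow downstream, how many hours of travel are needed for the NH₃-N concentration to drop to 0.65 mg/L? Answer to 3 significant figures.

Mass balance: C = (130000·0.2800 + 5400·39.00) / 135400 = 247000/135400 = 1.824 mg/L.
4.5%/h lost → k = −ln(1 − 0.045) = 0.04604 h⁻¹.
1.824·exp(−k·t) = 0.65 → t = ln(1.824/0.65)/k = 80680 s = 22.41 h.

22.4 h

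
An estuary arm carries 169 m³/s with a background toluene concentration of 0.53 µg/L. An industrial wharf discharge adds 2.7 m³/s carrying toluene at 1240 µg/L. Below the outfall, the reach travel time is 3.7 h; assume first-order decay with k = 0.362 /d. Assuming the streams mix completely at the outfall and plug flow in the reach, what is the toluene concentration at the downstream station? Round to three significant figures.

Flow-weighted average: C = (169.0·0.5300 + 2.700·1240) / 171.7 = 3438/171.7 = 20.02 µg/L.
First-order decay: C = 20.02·exp(−k·t) = 20.02·0.9457 = 18.93 µg/L.

18.9 µg/L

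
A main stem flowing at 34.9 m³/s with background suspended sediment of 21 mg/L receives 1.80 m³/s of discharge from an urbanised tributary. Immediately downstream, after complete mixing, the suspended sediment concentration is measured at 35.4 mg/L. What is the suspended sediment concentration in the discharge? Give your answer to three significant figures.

Mass balance: 34.90·21.00 + 1.800·Cₑ = 36.70·35.40
→ Cₑ = (36.70·35.40 − 34.90·21.00) / 1.800 = 314.6 mg/L.

315 mg/L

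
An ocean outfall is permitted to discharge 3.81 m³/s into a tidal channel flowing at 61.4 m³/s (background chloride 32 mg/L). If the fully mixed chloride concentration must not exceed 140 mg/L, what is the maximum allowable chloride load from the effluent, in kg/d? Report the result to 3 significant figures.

619000 kg/d

Mass balance at the limit: 61.40·32.00 + 3.810·Cₑ = 65.21·140 → Cₑ = 1880 mg/L.
Load = 3.810 m³/s × 1880 g/m³ × 86 400 s/d = 619000 kg/d.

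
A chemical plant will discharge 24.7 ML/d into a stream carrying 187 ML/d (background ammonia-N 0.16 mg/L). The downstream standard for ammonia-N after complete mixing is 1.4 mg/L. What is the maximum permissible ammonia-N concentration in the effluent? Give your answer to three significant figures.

At the limit, (Qr·Cr + Qe·Cₑ)/(Qr + Qe) = 1.4:
Cₑ = (211.7·1.4 − 187.0·0.1600) / 24.70 = 10.79 mg/L.

10.8 mg/L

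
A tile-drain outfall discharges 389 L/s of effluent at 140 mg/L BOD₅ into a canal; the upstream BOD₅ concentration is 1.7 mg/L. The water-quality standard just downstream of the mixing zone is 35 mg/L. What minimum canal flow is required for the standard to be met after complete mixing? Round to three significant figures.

Set C_mix = 35: (Q·1.700 + 389.0·140.0) / (Q + 389.0) = 35
→ Q = 389.0·(140.0 − 35)/(35 − 1.700) = 1227 L/s.

1230 L/s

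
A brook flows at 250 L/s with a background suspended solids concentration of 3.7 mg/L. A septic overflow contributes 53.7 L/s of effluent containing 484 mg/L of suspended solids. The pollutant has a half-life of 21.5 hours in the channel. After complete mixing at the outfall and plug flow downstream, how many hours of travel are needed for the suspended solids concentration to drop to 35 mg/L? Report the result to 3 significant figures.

28.8 h

Flow-weighted average: C = (250.0·3.700 + 53.70·484.0) / 303.7 = 26920/303.7 = 88.63 mg/L.
Half-life 21.5 h → k = ln 2 / 21.5 = 0.03224 h⁻¹ = 0.7737 d⁻¹.
88.63·exp(−k·t) = 35 → t = ln(88.63/35)/k = 103700 s = 28.82 h.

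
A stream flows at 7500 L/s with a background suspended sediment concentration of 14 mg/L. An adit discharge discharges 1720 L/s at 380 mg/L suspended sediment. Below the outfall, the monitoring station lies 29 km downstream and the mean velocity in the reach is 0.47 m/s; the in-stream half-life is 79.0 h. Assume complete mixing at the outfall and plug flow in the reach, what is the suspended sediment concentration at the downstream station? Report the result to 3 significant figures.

70.8 mg/L

After mixing, C = (7500·14.00 + 1720·380.0) / 9220 = 758600/9220 = 82.28 mg/L.
Travel time t = 29·1000 / 0.47 = 61700 s = 17.14 h.
Half-life 79.0 h → k = ln 2 / 79.0 = 0.008774 h⁻¹ = 0.2106 d⁻¹.
Decay over the reach: 82.28·exp(−kt) = 82.28·0.8604 = 70.79 mg/L.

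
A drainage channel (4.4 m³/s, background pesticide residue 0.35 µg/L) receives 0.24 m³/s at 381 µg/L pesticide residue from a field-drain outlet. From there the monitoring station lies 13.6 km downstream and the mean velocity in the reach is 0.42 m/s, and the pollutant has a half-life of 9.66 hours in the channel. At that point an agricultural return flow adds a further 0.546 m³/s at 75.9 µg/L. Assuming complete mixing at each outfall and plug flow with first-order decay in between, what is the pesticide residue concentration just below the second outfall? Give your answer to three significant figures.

After mixing, C = (4.400·0.3500 + 0.2400·381.0) / 4.640 = 92.98/4.640 = 20.04 µg/L; combined flow 4.640 m³/s.
Travel time t = 13.6·1000 / 0.42 = 32380 s = 8.995 h.
Half-life 9.66 h → k = ln 2 / 9.66 = 0.07175 h⁻¹ = 1.722 d⁻¹.
After decay, C = 20.04 × e^(−kt) = 20.04 × 0.5244 = 10.51 µg/L.
At the second outfall, C = (4.640·10.51 + 0.5460·75.90) / (4.640 + 0.5460) = 17.39 µg/L.

17.4 µg/L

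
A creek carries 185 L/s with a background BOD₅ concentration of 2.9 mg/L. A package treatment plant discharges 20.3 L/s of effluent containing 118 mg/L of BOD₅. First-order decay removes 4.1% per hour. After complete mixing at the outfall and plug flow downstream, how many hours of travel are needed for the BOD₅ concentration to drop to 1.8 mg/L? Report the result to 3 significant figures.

Mixed concentration C = ΣQC/ΣQ = (185.0·2.900 + 20.30·118.0) / 205.3 = 2932/205.3 = 14.28 mg/L.
4.1%/h lost → k = −ln(1 − 0.041) = 0.04186 h⁻¹.
14.28·exp(−k·t) = 1.8 → t = ln(14.28/1.8)/k = 178100 s = 49.47 h.

49.5 h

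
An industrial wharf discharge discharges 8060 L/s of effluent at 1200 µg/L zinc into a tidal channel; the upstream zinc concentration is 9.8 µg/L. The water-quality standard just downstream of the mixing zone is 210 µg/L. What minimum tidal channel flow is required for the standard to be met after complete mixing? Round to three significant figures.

39900 L/s

Set C_mix = 210: (Q·9.800 + 8060·1200) / (Q + 8060) = 210
→ Q = 8060·(1200 − 210)/(210 − 9.800) = 39860 L/s.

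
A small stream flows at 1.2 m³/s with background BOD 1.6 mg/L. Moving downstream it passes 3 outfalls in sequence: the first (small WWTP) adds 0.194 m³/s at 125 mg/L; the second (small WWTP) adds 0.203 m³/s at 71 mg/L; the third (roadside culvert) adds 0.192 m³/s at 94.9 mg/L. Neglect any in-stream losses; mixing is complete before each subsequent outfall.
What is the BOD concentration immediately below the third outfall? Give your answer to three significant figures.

After outfall 1: Q = 1.200 + 0.1940 = 1.394 m³/s; C = (1.200·1.600 + 0.1940·125.0)/1.394 = 18.77 mg/L.
After outfall 2: Q = 1.394 + 0.2030 = 1.597 m³/s; C = (1.394·18.77 + 0.2030·71.00)/1.597 = 25.41 mg/L.
After outfall 3: Q = 1.597 + 0.1920 = 1.789 m³/s; C = (1.597·25.41 + 0.1920·94.90)/1.789 = 32.87 mg/L.

32.9 mg/L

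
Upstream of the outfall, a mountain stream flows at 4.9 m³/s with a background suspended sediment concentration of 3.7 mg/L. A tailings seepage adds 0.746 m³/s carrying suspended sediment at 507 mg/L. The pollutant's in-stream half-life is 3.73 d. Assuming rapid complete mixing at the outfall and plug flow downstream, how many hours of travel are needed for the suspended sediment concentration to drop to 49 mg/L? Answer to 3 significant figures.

Flow-weighted average: C = (4.900·3.700 + 0.7460·507.0) / 5.646 = 396.4/5.646 = 70.20 mg/L.
Half-life 3.73 d → k = ln 2 / 3.73 = 0.1858 d⁻¹.
70.20·exp(−k·t) = 49 → t = ln(70.20/49)/k = 167200 s = 46.43 h.

46.4 h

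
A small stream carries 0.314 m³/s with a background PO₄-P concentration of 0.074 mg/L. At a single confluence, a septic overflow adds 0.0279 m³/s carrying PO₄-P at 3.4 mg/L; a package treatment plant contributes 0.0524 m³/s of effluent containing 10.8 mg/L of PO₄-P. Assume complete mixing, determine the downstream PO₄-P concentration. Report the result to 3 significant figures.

Flow-weighted average: C = (0.3140·0.07400 + 0.02790·3.400 + 0.05240·10.80) / 0.3943 = 0.6840/0.3943 = 1.735 mg/L.

1.73 mg/L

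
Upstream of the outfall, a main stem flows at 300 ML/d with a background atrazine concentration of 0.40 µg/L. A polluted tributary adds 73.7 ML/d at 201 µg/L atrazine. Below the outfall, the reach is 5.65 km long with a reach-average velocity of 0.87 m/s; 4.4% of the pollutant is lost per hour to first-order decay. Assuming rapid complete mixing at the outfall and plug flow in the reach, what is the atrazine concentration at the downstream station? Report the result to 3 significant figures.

Mixed concentration C = ΣQC/ΣQ = (300.0·0.4000 + 73.70·201.0) / 373.7 = 14930/373.7 = 39.96 µg/L.
Travel time t = 5.65·1000 / 0.87 = 6494 s = 1.804 h.
4.4%/h lost → k = −ln(1 − 0.044) = 0.04500 h⁻¹.
First-order decay: C = 39.96·exp(−k·t) = 39.96·0.9220 = 36.85 µg/L.

36.8 µg/L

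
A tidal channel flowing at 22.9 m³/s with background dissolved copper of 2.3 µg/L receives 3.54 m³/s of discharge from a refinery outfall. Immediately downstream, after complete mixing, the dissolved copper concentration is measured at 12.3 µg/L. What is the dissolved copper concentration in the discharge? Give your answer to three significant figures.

Mass balance: 22.90·2.300 + 3.540·Cₑ = 26.44·12.30
→ Cₑ = (26.44·12.30 − 22.90·2.300) / 3.540 = 76.99 µg/L.

77.0 µg/L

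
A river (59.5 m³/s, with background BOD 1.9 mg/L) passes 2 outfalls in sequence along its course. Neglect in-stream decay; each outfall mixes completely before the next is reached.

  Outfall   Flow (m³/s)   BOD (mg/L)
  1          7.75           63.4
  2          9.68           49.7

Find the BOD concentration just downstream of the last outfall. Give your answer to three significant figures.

Outfall 1: combined Q = 67.25 m³/s; C = (59.50·1.900 + 7.750·63.40)/67.25 = 8.987 mg/L.
Outfall 2: combined Q = 76.93 m³/s; C = (67.25·8.987 + 9.680·49.70)/76.93 = 14.11 mg/L.

14.1 mg/L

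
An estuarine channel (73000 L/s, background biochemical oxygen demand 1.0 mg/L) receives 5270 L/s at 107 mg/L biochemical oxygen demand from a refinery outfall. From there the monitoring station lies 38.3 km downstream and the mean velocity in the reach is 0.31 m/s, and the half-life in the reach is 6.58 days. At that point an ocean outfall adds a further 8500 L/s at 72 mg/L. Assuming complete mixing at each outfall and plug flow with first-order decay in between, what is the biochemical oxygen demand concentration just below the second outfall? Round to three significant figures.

Conservation of mass: C = (73000·1.000 + 5270·107.0) / 78270 = 636900/78270 = 8.137 mg/L; combined flow 78270 L/s.
Travel time t = 38.3·1000 / 0.31 = 123500 s = 34.32 h.
Half-life 6.58 d → k = ln 2 / 6.58 = 0.1053 d⁻¹.
Applying C = C₀e^(−kt): 8.137 × 0.8602 = 6.999 mg/L.
At the second outfall, C = (78270·6.999 + 8500·72.00) / (78270 + 8500) = 13.37 mg/L.

13.4 mg/L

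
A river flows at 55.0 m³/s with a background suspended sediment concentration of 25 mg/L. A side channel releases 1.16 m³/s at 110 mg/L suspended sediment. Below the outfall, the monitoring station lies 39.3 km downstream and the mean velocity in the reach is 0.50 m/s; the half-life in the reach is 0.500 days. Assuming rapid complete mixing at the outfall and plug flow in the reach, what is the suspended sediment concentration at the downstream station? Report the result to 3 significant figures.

Mixed concentration C = ΣQC/ΣQ = (55.00·25.00 + 1.160·110.0) / 56.16 = 1503/56.16 = 26.76 mg/L.
Travel time t = 39.3·1000 / 0.50 = 78600 s = 21.83 h.
Half-life 0.500 d → k = ln 2 / 0.500 = 1.386 d⁻¹.
Decay over the reach: 26.76·exp(−kt) = 26.76·0.2833 = 7.581 mg/L.

7.58 mg/L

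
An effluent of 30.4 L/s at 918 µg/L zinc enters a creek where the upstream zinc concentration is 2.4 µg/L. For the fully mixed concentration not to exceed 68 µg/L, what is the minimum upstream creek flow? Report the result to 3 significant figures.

Set C_mix = 68: (Q·2.400 + 30.40·918.0) / (Q + 30.40) = 68
→ Q = 30.40·(918.0 − 68)/(68 − 2.400) = 393.9 L/s.

394 L/s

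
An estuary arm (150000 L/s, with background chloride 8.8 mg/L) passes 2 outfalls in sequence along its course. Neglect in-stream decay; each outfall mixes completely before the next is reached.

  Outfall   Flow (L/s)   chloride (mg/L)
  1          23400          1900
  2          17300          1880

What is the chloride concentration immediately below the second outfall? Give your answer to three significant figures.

411 mg/L

Outfall 1: combined Q = 173400 L/s; C = (150000·8.800 + 23400·1900)/173400 = 264.0 mg/L.
Outfall 2: combined Q = 190700 L/s; C = (173400·264.0 + 17300·1880)/190700 = 410.6 mg/L.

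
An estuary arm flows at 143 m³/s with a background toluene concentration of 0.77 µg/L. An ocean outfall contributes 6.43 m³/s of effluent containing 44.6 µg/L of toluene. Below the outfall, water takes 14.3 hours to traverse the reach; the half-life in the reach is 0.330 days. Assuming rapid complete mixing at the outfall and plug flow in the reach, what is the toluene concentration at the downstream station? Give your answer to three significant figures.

Conservation of mass: C = (143.0·0.7700 + 6.430·44.60) / 149.4 = 396.9/149.4 = 2.656 µg/L.
Half-life 0.330 d → k = ln 2 / 0.330 = 2.100 d⁻¹.
Applying C = C₀e^(−kt): 2.656 × 0.2861 = 0.7598 µg/L.

0.760 µg/L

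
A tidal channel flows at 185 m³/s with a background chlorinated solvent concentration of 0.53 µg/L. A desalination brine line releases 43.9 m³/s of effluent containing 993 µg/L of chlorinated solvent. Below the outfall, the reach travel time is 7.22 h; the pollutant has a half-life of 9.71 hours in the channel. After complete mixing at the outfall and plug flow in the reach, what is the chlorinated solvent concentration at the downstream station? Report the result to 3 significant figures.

114 µg/L

After mixing, C = (185.0·0.5300 + 43.90·993.0) / 228.9 = 43690/228.9 = 190.9 µg/L.
Half-life 9.71 h → k = ln 2 / 9.71 = 0.07138 h⁻¹ = 1.713 d⁻¹.
Applying C = C₀e^(−kt): 190.9 × 0.5973 = 114.0 µg/L.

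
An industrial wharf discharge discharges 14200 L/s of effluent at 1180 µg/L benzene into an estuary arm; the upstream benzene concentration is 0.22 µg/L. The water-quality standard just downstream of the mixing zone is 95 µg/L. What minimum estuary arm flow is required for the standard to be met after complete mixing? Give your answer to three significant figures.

163000 L/s

Set C_mix = 95: (Q·0.2200 + 14200·1180) / (Q + 14200) = 95
→ Q = 14200·(1180 − 95)/(95 − 0.2200) = 162600 L/s.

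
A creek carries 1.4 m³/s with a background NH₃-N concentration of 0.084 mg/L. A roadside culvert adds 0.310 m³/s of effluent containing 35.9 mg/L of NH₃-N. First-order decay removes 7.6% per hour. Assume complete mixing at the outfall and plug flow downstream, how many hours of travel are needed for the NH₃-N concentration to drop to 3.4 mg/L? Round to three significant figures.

Mass balance: C = (1.400·0.08400 + 0.3100·35.90) / 1.710 = 11.25/1.710 = 6.577 mg/L.
7.6%/h lost → k = −ln(1 − 0.076) = 0.07904 h⁻¹.
6.577·exp(−k·t) = 3.4 → t = ln(6.577/3.4)/k = 30050 s = 8.347 h.

8.35 h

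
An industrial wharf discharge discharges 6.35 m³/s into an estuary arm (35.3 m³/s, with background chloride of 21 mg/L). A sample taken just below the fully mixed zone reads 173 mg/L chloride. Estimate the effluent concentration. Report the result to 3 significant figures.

1020 mg/L

Mass balance: 35.30·21.00 + 6.350·Cₑ = 41.65·173.0
→ Cₑ = (41.65·173.0 − 35.30·21.00) / 6.350 = 1018 mg/L.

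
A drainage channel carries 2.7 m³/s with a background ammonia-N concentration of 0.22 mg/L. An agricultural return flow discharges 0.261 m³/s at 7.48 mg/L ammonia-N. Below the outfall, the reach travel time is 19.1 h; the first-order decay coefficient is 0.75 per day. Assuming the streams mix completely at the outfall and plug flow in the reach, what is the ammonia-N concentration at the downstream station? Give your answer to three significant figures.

After mixing, C = (2.700·0.2200 + 0.2610·7.480) / 2.961 = 2.546/2.961 = 0.8599 mg/L.
Applying C = C₀e^(−kt): 0.8599 × 0.5505 = 0.4734 mg/L.

0.473 mg/L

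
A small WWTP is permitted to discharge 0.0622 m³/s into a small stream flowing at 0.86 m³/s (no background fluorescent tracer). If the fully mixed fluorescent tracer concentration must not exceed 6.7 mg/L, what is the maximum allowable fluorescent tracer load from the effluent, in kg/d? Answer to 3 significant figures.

Mass balance at the limit: 0.8600·0 + 0.06220·Cₑ = 0.9222·6.7 → Cₑ = 99.34 mg/L.
Load = 0.06220 m³/s × 99.34 g/m³ × 86 400 s/d = 533.8 kg/d.

534 kg/d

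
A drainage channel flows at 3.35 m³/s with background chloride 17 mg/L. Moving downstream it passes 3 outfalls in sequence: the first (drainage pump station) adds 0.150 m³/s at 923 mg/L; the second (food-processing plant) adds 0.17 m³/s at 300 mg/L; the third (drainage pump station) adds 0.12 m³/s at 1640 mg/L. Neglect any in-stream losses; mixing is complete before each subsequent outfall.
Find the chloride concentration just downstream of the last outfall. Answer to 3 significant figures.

117 mg/L

Below outfall 1: Q → 3.500 m³/s, C = (3.350·17.00 + 0.1500·923.0)/3.500 = 55.83 mg/L.
Below outfall 2: Q → 3.670 m³/s, C = (3.500·55.83 + 0.1700·300.0)/3.670 = 67.14 mg/L.
Below outfall 3: Q → 3.790 m³/s, C = (3.670·67.14 + 0.1200·1640)/3.790 = 116.9 mg/L.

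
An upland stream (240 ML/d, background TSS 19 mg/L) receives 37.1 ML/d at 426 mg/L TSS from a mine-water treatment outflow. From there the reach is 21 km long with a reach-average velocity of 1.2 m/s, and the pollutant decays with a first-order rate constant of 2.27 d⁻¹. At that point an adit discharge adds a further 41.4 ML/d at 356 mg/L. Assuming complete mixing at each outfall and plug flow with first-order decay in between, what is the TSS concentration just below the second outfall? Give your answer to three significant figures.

After mixing, C = (240.0·19.00 + 37.10·426.0) / 277.1 = 20360/277.1 = 73.49 mg/L; combined flow 277.1 ML/d.
Travel time t = 21·1000 / 1.2 = 17500 s = 4.861 h.
Decay over the reach: 73.49·exp(−kt) = 73.49·0.6314 = 46.40 mg/L.
Second outfall: C = (277.1·46.40 + 41.40·356.0)/318.5 = 86.65 mg/L.

86.6 mg/L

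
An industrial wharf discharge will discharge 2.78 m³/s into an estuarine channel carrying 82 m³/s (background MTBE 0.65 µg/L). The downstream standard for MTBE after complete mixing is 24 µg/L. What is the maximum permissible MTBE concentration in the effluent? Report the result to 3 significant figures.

At the limit, (Qr·Cr + Qe·Cₑ)/(Qr + Qe) = 24:
Cₑ = (84.78·24 − 82.00·0.6500) / 2.780 = 712.7 µg/L.

713 µg/L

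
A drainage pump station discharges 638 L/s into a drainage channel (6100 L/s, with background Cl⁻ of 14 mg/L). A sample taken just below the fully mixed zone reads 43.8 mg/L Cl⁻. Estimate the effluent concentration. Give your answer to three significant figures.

329 mg/L

Mass balance: 6100·14.00 + 638.0·Cₑ = 6738·43.80
→ Cₑ = (6738·43.80 − 6100·14.00) / 638.0 = 328.7 mg/L.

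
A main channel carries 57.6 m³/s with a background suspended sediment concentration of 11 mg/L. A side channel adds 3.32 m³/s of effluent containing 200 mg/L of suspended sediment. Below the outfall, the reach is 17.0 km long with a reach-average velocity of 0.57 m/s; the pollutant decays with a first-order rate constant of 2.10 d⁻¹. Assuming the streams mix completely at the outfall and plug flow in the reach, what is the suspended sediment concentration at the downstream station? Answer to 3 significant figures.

10.3 mg/L

Flow-weighted average: C = (57.60·11.00 + 3.320·200.0) / 60.92 = 1298/60.92 = 21.30 mg/L.
Travel time t = 17.0·1000 / 0.57 = 29820 s = 8.285 h.
Applying C = C₀e^(−kt): 21.30 × 0.4844 = 10.32 mg/L.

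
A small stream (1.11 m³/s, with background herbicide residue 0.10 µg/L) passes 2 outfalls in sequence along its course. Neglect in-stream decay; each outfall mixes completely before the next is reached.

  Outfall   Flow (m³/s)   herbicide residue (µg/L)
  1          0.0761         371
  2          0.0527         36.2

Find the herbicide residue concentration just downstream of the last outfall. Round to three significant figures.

24.4 µg/L

After outfall 1: Q = 1.110 + 0.07610 = 1.186 m³/s; C = (1.110·0.1000 + 0.07610·371.0)/1.186 = 23.90 µg/L.
After outfall 2: Q = 1.186 + 0.05270 = 1.239 m³/s; C = (1.186·23.90 + 0.05270·36.20)/1.239 = 24.42 µg/L.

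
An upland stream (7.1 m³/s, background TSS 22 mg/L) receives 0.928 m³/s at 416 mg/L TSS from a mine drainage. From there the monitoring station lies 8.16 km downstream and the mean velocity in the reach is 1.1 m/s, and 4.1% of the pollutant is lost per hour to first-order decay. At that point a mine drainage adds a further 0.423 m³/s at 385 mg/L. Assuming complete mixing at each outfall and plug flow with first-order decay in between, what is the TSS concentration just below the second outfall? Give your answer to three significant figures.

78.1 mg/L

Mass balance: C = (7.100·22.00 + 0.9280·416.0) / 8.028 = 542.2/8.028 = 67.54 mg/L; combined flow 8.028 m³/s.
Travel time t = 8.16·1000 / 1.1 = 7418 s = 2.061 h.
4.1%/h lost → k = −ln(1 − 0.041) = 0.04186 h⁻¹.
Applying C = C₀e^(−kt): 67.54 × 0.9174 = 61.96 mg/L.
Second outfall: C = (8.028·61.96 + 0.4230·385.0)/8.451 = 78.13 mg/L.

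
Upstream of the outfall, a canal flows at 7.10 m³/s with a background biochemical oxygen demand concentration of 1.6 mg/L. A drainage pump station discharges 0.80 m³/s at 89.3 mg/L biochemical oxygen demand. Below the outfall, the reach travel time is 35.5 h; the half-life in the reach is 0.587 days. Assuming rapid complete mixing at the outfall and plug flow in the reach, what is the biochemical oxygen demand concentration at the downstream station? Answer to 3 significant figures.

1.83 mg/L

After mixing, C = (7.100·1.600 + 0.8000·89.30) / 7.900 = 82.80/7.900 = 10.48 mg/L.
Half-life 0.587 d → k = ln 2 / 0.587 = 1.181 d⁻¹.
Decay over the reach: 10.48·exp(−kt) = 10.48·0.1744 = 1.827 mg/L.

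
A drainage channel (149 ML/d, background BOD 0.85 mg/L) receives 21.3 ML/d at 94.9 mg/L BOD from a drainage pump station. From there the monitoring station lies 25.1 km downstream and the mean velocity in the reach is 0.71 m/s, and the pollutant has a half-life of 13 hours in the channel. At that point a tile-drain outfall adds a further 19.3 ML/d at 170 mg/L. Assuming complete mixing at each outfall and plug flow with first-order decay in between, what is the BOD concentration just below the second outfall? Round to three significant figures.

24.0 mg/L

Flow-weighted average: C = (149.0·0.8500 + 21.30·94.90) / 170.3 = 2148/170.3 = 12.61 mg/L; combined flow 170.3 ML/d.
Travel time t = 25.1·1000 / 0.71 = 35350 s = 9.820 h.
Half-life 13 h → k = ln 2 / 13 = 0.05332 h⁻¹ = 1.280 d⁻¹.
After decay, C = 12.61 × e^(−kt) = 12.61 × 0.5924 = 7.472 mg/L.
At the second outfall, C = (170.3·7.472 + 19.30·170.0) / (170.3 + 19.30) = 24.02 mg/L.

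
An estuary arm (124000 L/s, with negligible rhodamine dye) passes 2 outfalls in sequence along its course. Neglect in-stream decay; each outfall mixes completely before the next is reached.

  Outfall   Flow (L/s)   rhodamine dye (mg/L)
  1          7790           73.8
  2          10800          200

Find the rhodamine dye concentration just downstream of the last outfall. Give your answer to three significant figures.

19.2 mg/L

Below outfall 1: Q → 131800 L/s, C = (124000·0 + 7790·73.80)/131800 = 4.362 mg/L.
Below outfall 2: Q → 142600 L/s, C = (131800·4.362 + 10800·200.0)/142600 = 19.18 mg/L.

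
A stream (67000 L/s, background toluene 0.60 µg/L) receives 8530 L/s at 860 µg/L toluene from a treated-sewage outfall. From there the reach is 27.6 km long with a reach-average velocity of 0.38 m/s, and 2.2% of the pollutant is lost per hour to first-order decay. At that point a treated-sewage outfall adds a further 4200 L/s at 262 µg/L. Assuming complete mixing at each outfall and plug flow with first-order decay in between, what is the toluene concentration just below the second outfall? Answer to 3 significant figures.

Mass balance: C = (67000·0.6000 + 8530·860.0) / 75530 = 7376000/75530 = 97.66 µg/L; combined flow 75530 L/s.
Travel time t = 27.6·1000 / 0.38 = 72630 s = 20.18 h.
2.2%/h lost → k = −ln(1 − 0.022) = 0.02225 h⁻¹.
First-order decay: C = 97.66·exp(−k·t) = 97.66·0.6384 = 62.34 µg/L.
Second outfall: C = (75530·62.34 + 4200·262.0)/79730 = 72.86 µg/L.

72.9 µg/L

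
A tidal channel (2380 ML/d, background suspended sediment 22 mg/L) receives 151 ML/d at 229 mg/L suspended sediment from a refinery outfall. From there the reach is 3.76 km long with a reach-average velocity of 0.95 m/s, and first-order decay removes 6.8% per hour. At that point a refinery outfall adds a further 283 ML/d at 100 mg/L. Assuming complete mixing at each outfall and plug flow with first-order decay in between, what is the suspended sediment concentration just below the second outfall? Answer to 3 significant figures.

After mixing, C = (2380·22.00 + 151.0·229.0) / 2531 = 86940/2531 = 34.35 mg/L; combined flow 2531 ML/d.
Travel time t = 3.76·1000 / 0.95 = 3958 s = 1.099 h.
6.8%/h lost → k = −ln(1 − 0.068) = 0.07042 h⁻¹.
First-order decay: C = 34.35·exp(−k·t) = 34.35·0.9255 = 31.79 mg/L.
Second outfall: C = (2531·31.79 + 283.0·100.0)/2814 = 38.65 mg/L.

38.7 mg/L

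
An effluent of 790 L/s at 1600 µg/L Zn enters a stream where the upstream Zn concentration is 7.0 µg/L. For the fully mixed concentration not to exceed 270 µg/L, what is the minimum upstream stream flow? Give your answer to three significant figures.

4000 L/s

Set C_mix = 270: (Q·7.000 + 790.0·1600) / (Q + 790.0) = 270
→ Q = 790.0·(1600 − 270)/(270 − 7.000) = 3995 L/s.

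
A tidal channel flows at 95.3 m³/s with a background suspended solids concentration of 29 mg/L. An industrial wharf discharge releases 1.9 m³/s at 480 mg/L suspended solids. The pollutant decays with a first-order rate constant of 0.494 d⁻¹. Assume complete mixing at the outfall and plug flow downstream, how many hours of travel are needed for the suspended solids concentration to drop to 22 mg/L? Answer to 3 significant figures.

26.3 h

Conservation of mass: C = (95.30·29.00 + 1.900·480.0) / 97.20 = 3676/97.20 = 37.82 mg/L.
37.82·exp(−k·t) = 22 → t = ln(37.82/22)/k = 94740 s = 26.32 h.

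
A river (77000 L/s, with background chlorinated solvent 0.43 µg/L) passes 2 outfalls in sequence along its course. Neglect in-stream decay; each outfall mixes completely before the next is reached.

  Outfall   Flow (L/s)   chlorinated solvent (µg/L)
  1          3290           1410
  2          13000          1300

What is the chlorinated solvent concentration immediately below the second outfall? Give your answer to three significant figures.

231 µg/L

Below outfall 1: Q → 80290 L/s, C = (77000·0.4300 + 3290·1410)/80290 = 58.19 µg/L.
Below outfall 2: Q → 93290 L/s, C = (80290·58.19 + 13000·1300)/93290 = 231.2 µg/L.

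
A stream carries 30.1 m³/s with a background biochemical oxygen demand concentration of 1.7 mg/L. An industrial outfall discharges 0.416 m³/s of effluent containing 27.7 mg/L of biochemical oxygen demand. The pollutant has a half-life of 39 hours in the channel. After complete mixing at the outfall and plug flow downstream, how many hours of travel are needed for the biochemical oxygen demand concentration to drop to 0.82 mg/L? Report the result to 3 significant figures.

51.7 h

After mixing, C = (30.10·1.700 + 0.4160·27.70) / 30.52 = 62.69/30.52 = 2.054 mg/L.
Half-life 39 h → k = ln 2 / 39 = 0.01777 h⁻¹ = 0.4266 d⁻¹.
2.054·exp(−k·t) = 0.82 → t = ln(2.054/0.82)/k = 186000 s = 51.68 h.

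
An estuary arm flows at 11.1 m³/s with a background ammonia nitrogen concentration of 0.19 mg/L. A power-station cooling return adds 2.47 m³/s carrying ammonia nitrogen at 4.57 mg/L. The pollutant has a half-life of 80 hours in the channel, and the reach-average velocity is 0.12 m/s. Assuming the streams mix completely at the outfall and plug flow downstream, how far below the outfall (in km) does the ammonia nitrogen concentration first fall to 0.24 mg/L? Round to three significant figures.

Conservation of mass: C = (11.10·0.1900 + 2.470·4.570) / 13.57 = 13.40/13.57 = 0.9872 mg/L.
Half-life 80 h → k = ln 2 / 80 = 0.008664 h⁻¹ = 0.2079 d⁻¹.
Set 0.9872·exp(−k·t) = 0.24 → t = ln(0.9872/0.24)/k = 587600 s = 163.2 h.
Distance = v·t = 0.12·587600 = 70520 m = 70.52 km.

70.5 km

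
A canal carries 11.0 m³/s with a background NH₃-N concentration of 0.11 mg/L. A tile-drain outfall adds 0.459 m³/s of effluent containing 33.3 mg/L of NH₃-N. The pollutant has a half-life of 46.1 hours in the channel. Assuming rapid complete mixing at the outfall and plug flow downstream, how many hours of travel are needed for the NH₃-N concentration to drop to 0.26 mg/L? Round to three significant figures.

Flow-weighted average: C = (11.00·0.1100 + 0.4590·33.30) / 11.46 = 16.49/11.46 = 1.439 mg/L.
Half-life 46.1 h → k = ln 2 / 46.1 = 0.01504 h⁻¹ = 0.3609 d⁻¹.
1.439·exp(−k·t) = 0.26 → t = ln(1.439/0.26)/k = 409700 s = 113.8 h.

114 h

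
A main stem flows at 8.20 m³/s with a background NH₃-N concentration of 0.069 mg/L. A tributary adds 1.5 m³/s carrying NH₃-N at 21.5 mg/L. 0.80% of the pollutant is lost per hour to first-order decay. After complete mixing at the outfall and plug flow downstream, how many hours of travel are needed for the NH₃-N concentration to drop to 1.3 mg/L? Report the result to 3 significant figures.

Mass balance: C = (8.200·0.06900 + 1.500·21.50) / 9.700 = 32.82/9.700 = 3.383 mg/L.
0.80%/h lost → k = −ln(1 − 0.008) = 0.008032 h⁻¹.
3.383·exp(−k·t) = 1.3 → t = ln(3.383/1.3)/k = 428700 s = 119.1 h.

119 h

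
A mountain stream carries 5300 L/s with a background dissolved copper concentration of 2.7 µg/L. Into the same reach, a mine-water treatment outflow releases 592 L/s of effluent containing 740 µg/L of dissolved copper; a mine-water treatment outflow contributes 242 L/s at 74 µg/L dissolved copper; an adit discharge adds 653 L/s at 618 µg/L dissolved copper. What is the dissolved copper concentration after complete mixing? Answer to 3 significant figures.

After mixing, C = (5300·2.700 + 592.0·740.0 + 242.0·74.00 + 653.0·618.0) / 6787 = 873900/6787 = 128.8 µg/L.

129 µg/L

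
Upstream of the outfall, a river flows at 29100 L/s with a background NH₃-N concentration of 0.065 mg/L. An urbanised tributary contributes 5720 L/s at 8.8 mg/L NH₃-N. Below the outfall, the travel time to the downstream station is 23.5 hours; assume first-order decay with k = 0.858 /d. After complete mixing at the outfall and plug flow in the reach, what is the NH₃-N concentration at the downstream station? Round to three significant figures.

Mass balance: C = (29100·0.06500 + 5720·8.800) / 34820 = 52230/34820 = 1.500 mg/L.
After decay, C = 1.500 × e^(−kt) = 1.500 × 0.4317 = 0.6475 mg/L.

0.647 mg/L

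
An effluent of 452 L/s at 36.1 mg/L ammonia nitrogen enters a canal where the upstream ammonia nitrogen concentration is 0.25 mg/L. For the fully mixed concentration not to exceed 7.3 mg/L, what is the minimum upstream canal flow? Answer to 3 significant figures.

Set C_mix = 7.3: (Q·0.2500 + 452.0·36.10) / (Q + 452.0) = 7.3
→ Q = 452.0·(36.10 − 7.3)/(7.3 − 0.2500) = 1846 L/s.

1850 L/s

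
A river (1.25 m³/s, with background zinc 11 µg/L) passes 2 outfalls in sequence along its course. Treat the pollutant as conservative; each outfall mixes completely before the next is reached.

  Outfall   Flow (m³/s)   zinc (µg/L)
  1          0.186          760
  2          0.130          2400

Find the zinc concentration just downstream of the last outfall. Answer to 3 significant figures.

After outfall 1: Q = 1.250 + 0.1860 = 1.436 m³/s; C = (1.250·11.00 + 0.1860·760.0)/1.436 = 108.0 µg/L.
After outfall 2: Q = 1.436 + 0.1300 = 1.566 m³/s; C = (1.436·108.0 + 0.1300·2400)/1.566 = 298.3 µg/L.

298 µg/L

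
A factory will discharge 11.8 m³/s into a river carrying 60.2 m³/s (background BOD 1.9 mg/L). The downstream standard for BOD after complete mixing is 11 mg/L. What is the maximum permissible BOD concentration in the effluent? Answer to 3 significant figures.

At the limit, (Qr·Cr + Qe·Cₑ)/(Qr + Qe) = 11:
Cₑ = (72.00·11 − 60.20·1.900) / 11.80 = 57.43 mg/L.

57.4 mg/L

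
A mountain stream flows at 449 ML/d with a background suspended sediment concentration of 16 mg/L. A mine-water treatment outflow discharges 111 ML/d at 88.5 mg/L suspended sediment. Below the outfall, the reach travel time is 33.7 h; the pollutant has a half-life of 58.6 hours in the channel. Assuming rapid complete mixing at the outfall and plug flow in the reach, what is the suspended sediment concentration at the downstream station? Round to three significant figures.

20.4 mg/L

Mass balance: C = (449.0·16.00 + 111.0·88.50) / 560.0 = 17010/560.0 = 30.37 mg/L.
Half-life 58.6 h → k = ln 2 / 58.6 = 0.01183 h⁻¹ = 0.2839 d⁻¹.
Applying C = C₀e^(−kt): 30.37 × 0.6712 = 20.39 mg/L.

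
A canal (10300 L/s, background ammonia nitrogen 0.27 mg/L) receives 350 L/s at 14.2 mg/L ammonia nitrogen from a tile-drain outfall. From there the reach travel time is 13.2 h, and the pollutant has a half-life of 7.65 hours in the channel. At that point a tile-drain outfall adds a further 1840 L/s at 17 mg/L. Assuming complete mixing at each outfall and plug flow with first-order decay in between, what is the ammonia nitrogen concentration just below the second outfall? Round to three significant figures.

Conservation of mass: C = (10300·0.2700 + 350.0·14.20) / 10650 = 7751/10650 = 0.7278 mg/L; combined flow 10650 L/s.
Half-life 7.65 h → k = ln 2 / 7.65 = 0.09061 h⁻¹ = 2.175 d⁻¹.
Decay over the reach: 0.7278·exp(−kt) = 0.7278·0.3024 = 0.2201 mg/L.
At the second outfall, C = (10650·0.2201 + 1840·17.00) / (10650 + 1840) = 2.692 mg/L.

2.69 mg/L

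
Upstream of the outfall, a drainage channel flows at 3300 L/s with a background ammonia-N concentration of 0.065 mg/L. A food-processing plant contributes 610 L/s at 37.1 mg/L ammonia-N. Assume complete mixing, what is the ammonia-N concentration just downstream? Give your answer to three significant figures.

Flow-weighted average: C = (3300·0.06500 + 610.0·37.10) / 3910 = 22850/3910 = 5.843 mg/L.

5.84 mg/L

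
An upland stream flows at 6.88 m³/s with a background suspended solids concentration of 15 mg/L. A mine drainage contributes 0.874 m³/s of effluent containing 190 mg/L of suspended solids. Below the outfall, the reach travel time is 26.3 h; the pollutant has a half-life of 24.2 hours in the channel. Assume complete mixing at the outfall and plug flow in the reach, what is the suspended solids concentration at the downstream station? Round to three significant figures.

Conservation of mass: C = (6.880·15.00 + 0.8740·190.0) / 7.754 = 269.3/7.754 = 34.73 mg/L.
Half-life 24.2 h → k = ln 2 / 24.2 = 0.02864 h⁻¹ = 0.6874 d⁻¹.
First-order decay: C = 34.73·exp(−k·t) = 34.73·0.4708 = 16.35 mg/L.

16.3 mg/L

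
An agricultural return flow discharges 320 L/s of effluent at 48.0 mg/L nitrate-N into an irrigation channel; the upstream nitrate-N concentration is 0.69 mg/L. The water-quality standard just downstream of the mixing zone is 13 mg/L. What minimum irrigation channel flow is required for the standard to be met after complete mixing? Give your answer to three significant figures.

Set C_mix = 13: (Q·0.6900 + 320.0·48.00) / (Q + 320.0) = 13
→ Q = 320.0·(48.00 − 13)/(13 − 0.6900) = 909.8 L/s.

910 L/s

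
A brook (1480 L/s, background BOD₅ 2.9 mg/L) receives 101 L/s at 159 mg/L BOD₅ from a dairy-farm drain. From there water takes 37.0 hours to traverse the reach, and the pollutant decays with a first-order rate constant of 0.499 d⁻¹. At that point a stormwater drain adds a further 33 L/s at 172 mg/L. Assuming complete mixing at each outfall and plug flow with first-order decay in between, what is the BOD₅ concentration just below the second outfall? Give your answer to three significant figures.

9.36 mg/L

Mixed concentration C = ΣQC/ΣQ = (1480·2.900 + 101.0·159.0) / 1581 = 20350/1581 = 12.87 mg/L; combined flow 1581 L/s.
After decay, C = 12.87 × e^(−kt) = 12.87 × 0.4633 = 5.964 mg/L.
At the second outfall, C = (1581·5.964 + 33.00·172.0) / (1581 + 33.00) = 9.359 mg/L.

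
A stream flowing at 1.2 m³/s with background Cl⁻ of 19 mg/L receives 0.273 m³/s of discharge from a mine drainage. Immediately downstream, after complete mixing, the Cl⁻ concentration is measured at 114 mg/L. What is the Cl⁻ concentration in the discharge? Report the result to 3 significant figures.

Mass balance: 1.200·19.00 + 0.2730·Cₑ = 1.473·114.0
→ Cₑ = (1.473·114.0 − 1.200·19.00) / 0.2730 = 531.6 mg/L.

532 mg/L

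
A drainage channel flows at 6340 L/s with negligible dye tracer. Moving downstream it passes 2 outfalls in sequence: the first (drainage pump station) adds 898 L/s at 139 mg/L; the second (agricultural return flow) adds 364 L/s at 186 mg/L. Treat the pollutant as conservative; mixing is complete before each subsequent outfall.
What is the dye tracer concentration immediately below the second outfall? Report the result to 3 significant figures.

Below outfall 1: Q → 7238 L/s, C = (6340·0 + 898.0·139.0)/7238 = 17.25 mg/L.
Below outfall 2: Q → 7602 L/s, C = (7238·17.25 + 364.0·186.0)/7602 = 25.33 mg/L.

25.3 mg/L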